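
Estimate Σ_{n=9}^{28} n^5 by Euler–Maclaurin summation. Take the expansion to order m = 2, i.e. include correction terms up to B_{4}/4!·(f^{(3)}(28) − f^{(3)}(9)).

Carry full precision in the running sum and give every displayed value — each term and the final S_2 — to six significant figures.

S_2 ≈ 8.91145e+07

Integral: ∫_9^28 x^5 dx = 8.02265e+07.
½[f(9) + f(28)] = ½[59049.0 + 1.72104e+07] = 8.63471e+06.
So far: 8.88612e+07.
k=1: B_{2}/(2)! × [f^{(1)}(28) − f^{(1)}(9)] = 1/12 × (3.07328e+06 − 32805.0) = 253373.
Partial sum through k=1: 8.91146e+07.
k=2: B_{4}/(4)! × [f^{(3)}(28) − f^{(3)}(9)] = −1/720 × (47040.0 − 4860.00) = -58.5833.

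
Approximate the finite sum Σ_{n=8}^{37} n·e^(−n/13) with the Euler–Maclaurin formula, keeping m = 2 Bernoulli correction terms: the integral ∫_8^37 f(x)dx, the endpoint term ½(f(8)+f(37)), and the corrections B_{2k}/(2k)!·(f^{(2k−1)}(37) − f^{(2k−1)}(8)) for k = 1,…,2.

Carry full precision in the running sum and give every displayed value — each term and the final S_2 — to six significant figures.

Integral: ∫_8^37 x·e^(−x/13) dx = 109.795.
½[f(8) + f(37)] = ½[4.32346 + 2.14849] = 3.23598.
Integral + boundary = 113.030.
k=1: B_{2}/(2)! × [f^{(1)}(37) − f^{(1)}(8)] = 1/12 × (-0.107201 − 0.207859) = -0.0262550.
Running total after k=1: 113.004.
k=2: B_{4}/(4)! × [f^{(3)}(37) − f^{(3)}(8)] = −1/720 × (5.28605e-05 − 0.00762559) = 1.05177e-05.

S_2 ≈ 113.004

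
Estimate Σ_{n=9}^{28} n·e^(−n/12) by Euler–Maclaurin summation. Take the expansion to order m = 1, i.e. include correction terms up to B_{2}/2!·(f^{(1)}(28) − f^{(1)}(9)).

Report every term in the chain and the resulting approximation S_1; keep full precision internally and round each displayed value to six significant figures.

The integral term ∫_9^28 x·e^(−x/12) dx = 72.4898.
Endpoint term: (f(9) + f(28))/2 = (4.25130 + 2.71522)/2 = 3.48326.
Running total after boundary: 75.9731.
k=1: B_{2}/(2)! × [f^{(1)}(28) − f^{(1)}(9)] = 1/12 × (-0.129296 − 0.118092) = -0.0206156.

S_1 ≈ 75.9525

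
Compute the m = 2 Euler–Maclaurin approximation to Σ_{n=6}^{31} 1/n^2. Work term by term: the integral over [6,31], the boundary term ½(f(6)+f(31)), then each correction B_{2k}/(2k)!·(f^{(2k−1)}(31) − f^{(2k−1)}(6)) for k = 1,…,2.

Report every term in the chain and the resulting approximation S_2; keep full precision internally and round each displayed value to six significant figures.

The integral term ∫_6^31 1/x^2 dx = 0.134409.
Endpoint term: (f(6) + f(31))/2 = (0.0277778 + 0.00104058)/2 = 0.0144092.
So far: 0.148818.
Correction k=1: B_{2}/2! · (f^{(1)}(31) − f^{(1)}(6)) = 1/12 · (-6.71344e-05 − (-0.00925926)) = 0.000766010.
Partial sum through k=1: 0.149584.
Correction k=2: B_{4}/4! · (f^{(3)}(31) − f^{(3)}(6)) = −1/720 · (-8.38306e-07 − (-0.00308642)) = -4.28553e-06.

S_2 ≈ 0.149580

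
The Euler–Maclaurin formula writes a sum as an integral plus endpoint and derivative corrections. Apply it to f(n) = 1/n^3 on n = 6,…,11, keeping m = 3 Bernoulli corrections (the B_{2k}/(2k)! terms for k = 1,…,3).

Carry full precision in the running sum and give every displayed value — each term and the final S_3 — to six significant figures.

Integral: ∫_6^11 1/x^3 dx = 0.00975666.
Boundary: ½(f(6) + f(11)) = ½(0.00462963 + 0.000751315) = 0.00269047.
So far: 0.0124471.
Correction k=1: B_{2}/2! · (f^{(1)}(11) − f^{(1)}(6)) = 1/12 · (-0.000204904 − (-0.00231481)) = 0.000175826.
Running total after k=1: 0.0126230.
Correction k=2: B_{4}/4! · (f^{(3)}(11) − f^{(3)}(6)) = −1/720 · (-3.38684e-05 − (-0.00128601)) = -1.73908e-06.
Running total after k=2: 0.0126212.
Correction k=3: B_{6}/6! · (f^{(5)}(11) − f^{(5)}(6)) = 1/30240 · (-1.17560e-05 − (-0.00150034)) = 4.92258e-08.

S_3 ≈ 0.0126213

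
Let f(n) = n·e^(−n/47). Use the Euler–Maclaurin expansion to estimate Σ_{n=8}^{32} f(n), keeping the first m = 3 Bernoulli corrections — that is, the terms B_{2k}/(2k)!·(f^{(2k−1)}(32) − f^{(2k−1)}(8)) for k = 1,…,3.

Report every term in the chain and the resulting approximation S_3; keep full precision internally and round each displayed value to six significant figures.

S_3 ≈ 312.369

The integral term ∫_8^32 x·e^(−x/47) dx = 300.941.
Boundary: ½(f(8) + f(32)) = ½(6.74788 + 16.1980) = 11.4729.
Integral + boundary = 312.414.
Order-1 term: 1/12 · (0.161549 − 0.699913) = -0.0448637.
Running total after k=1: 312.369.
Order-2 term: −1/720 · (0.000531426 − 0.00108053) = 7.62640e-07.
Running total after k=2: 312.369.
Order-3 term: 1/30240 · (4.48040e-07 − 8.34861e-07) = -1.27917e-11.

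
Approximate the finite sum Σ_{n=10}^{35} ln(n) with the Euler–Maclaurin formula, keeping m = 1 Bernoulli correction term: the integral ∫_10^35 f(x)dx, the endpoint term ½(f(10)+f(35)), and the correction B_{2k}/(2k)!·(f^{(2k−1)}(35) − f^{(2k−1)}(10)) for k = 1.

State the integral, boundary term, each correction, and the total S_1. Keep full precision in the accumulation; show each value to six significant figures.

∫_10^35 ln(x) dx evaluates to 76.4113.
Endpoint term: (f(10) + f(35))/2 = (2.30259 + 3.55535)/2 = 2.92897.
Running total after boundary: 79.3403.
Order-1 term: 1/12 · (0.0285714 − 0.100000) = -0.00595238.

S_1 ≈ 79.3343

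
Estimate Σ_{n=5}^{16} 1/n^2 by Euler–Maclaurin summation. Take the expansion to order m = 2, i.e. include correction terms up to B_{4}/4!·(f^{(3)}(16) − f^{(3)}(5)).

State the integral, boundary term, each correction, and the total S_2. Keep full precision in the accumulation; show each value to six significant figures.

S_2 ≈ 0.160735

The integral term ∫_5^16 1/x^2 dx = 0.137500.
½[f(5) + f(16)] = ½[0.0400000 + 0.00390625] = 0.0219531.
So far: 0.159453.
Order-1 term: 1/12 · (-0.000488281 − (-0.0160000)) = 0.00129264.
Partial sum through k=1: 0.160746.
Order-2 term: −1/720 · (-2.28882e-05 − (-0.00768000)) = -1.06349e-05.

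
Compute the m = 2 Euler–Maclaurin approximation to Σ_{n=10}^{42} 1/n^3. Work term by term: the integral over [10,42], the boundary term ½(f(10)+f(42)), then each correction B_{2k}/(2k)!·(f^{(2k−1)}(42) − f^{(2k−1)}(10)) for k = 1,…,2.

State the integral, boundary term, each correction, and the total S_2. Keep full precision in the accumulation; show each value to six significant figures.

S_2 ≈ 0.00524814

∫_10^42 1/x^3 dx evaluates to 0.00471655.
Endpoint term: (f(10) + f(42))/2 = (0.00100000 + 1.34975e-05)/2 = 0.000506749.
Integral + boundary = 0.00522330.
k=1: B_{2}/(2)! × [f^{(1)}(42) − f^{(1)}(10)] = 1/12 × (-9.64104e-07 − (-0.000300000)) = 2.49197e-05.
Running total after k=1: 0.00524822.
k=2: B_{4}/(4)! × [f^{(3)}(42) − f^{(3)}(10)] = −1/720 × (-1.09309e-08 − (-6.00000e-05)) = -8.33182e-08.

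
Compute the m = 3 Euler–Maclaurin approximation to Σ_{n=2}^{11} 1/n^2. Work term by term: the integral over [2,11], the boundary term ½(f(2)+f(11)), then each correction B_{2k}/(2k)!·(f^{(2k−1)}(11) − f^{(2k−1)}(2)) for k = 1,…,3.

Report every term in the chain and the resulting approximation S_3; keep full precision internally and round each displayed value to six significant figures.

S_3 ≈ 0.558076

∫_2^11 1/x^2 dx evaluates to 0.409091.
½[f(2) + f(11)] = ½[0.250000 + 0.00826446] = 0.129132.
Running total after boundary: 0.538223.
Correction k=1: B_{2}/2! · (f^{(1)}(11) − f^{(1)}(2)) = 1/12 · (-0.00150263 − (-0.250000)) = 0.0207081.
Partial sum through k=1: 0.558931.
Correction k=2: B_{4}/4! · (f^{(3)}(11) − f^{(3)}(2)) = −1/720 · (-0.000149021 − (-0.750000)) = -0.00104146.
Partial sum through k=2: 0.557890.
Correction k=3: B_{6}/6! · (f^{(5)}(11) − f^{(5)}(2)) = 1/30240 · (-3.69474e-05 − (-5.62500)) = 0.000186011.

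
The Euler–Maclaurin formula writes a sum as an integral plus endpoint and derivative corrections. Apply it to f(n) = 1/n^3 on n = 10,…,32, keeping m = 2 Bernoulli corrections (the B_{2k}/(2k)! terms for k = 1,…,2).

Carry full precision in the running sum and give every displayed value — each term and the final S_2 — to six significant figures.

The integral term ∫_10^32 1/x^3 dx = 0.00451172.
Boundary: ½(f(10) + f(32)) = ½(0.00100000 + 3.05176e-05) = 0.000515259.
Running total after boundary: 0.00502698.
k=1: B_{2}/(2)! × [f^{(1)}(32) − f^{(1)}(10)] = 1/12 × (-2.86102e-06 − (-0.000300000)) = 2.47616e-05.
Partial sum through k=1: 0.00505174.
k=2: B_{4}/(4)! × [f^{(3)}(32) − f^{(3)}(10)] = −1/720 × (-5.58794e-08 − (-6.00000e-05)) = -8.32557e-08.

S_2 ≈ 0.00505166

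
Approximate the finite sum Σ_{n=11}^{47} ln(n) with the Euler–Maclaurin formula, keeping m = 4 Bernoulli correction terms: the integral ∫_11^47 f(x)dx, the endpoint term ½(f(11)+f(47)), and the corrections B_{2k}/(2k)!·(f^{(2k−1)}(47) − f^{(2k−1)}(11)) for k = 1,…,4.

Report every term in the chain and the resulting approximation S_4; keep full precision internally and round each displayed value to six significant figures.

The integral term ∫_11^47 ln(x) dx = 118.580.
Endpoint term: (f(11) + f(47))/2 = (2.39790 + 3.85015)/2 = 3.12402.
Integral + boundary = 121.704.
Order-1 term: 1/12 · (0.0212766 − 0.0909091) = -0.00580271.
Running total after k=1: 121.698.
Order-2 term: −1/720 · (1.92636e-05 − 0.00150263) = 2.06023e-06.
Running total after k=2: 121.698.
Order-3 term: 1/30240 · (1.04646e-07 − 0.000149021) = -4.92449e-09.
Running total after k=3: 121.698.
Order-4 term: −1/1209600 · (1.42117e-09 − 3.69474e-05) = 3.05440e-11.

S_4 ≈ 121.698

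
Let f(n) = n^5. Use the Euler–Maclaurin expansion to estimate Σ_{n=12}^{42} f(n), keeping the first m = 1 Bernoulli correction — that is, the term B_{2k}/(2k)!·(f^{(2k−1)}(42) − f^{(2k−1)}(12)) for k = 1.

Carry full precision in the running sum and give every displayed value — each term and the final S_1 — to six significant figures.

∫_12^42 x^5 dx evaluates to 9.14341e+08.
Boundary: ½(f(12) + f(42)) = ½(248832 + 1.30691e+08) = 6.54700e+07.
So far: 9.79811e+08.
k=1: B_{2}/(2)! × [f^{(1)}(42) − f^{(1)}(12)] = 1/12 × (1.55585e+07 − 103680) = 1.28790e+06.

S_1 ≈ 9.81099e+08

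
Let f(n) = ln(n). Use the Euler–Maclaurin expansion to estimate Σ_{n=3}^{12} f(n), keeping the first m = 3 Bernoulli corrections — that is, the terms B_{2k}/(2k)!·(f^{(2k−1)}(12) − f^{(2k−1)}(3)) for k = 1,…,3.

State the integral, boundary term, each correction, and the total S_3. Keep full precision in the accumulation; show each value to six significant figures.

S_3 ≈ 19.2941

The integral term ∫_3^12 ln(x) dx = 17.5230.
Boundary: ½(f(3) + f(12)) = ½(1.09861 + 2.48491) = 1.79176.
Integral + boundary = 19.3148.
Order-1 term: 1/12 · (0.0833333 − 0.333333) = -0.0208333.
Partial sum through k=1: 19.2940.
Order-2 term: −1/720 · (0.00115741 − 0.0740741) = 0.000101273.
Partial sum through k=2: 19.2941.
Order-3 term: 1/30240 · (9.64506e-05 − 0.0987654) = -3.26286e-06.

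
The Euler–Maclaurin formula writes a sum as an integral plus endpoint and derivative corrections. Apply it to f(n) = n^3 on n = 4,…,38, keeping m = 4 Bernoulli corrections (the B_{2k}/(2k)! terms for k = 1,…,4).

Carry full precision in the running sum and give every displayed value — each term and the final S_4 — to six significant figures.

∫_4^38 x^3 dx evaluates to 521220.
½[f(4) + f(38)] = ½[64.0000 + 54872.0] = 27468.0.
Integral + boundary = 548688.
k=1: B_{2}/(2)! × [f^{(1)}(38) − f^{(1)}(4)] = 1/12 × (4332.00 − 48.0000) = 357.000.
After k=1: 549045.
k=2: B_{4}/(4)! × [f^{(3)}(38) − f^{(3)}(4)] = −1/720 × (6.00000 − 6.00000) = 0.00000.
After k=2: 549045.
k=3: B_{6}/(6)! × [f^{(5)}(38) − f^{(5)}(4)] = 1/30240 × (0.00000 − 0.00000) = 0.00000.
After k=3: 549045.
k=4: B_{8}/(8)! × [f^{(7)}(38) − f^{(7)}(4)] = −1/1209600 × (0.00000 − 0.00000) = 0.00000.

S_4 ≈ 549045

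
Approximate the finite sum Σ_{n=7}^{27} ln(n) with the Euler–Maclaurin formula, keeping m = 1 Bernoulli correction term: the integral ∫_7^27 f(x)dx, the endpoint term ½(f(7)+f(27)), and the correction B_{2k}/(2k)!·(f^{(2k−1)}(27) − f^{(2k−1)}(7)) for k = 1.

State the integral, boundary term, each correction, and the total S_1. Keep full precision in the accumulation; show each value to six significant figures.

∫_7^27 ln(x) dx evaluates to 55.3662.
Boundary: ½(f(7) + f(27)) = ½(1.94591 + 3.29584) = 2.62087.
Integral + boundary = 57.9871.
Order-1 term: 1/12 · (0.0370370 − 0.142857) = -0.00881834.

S_1 ≈ 57.9783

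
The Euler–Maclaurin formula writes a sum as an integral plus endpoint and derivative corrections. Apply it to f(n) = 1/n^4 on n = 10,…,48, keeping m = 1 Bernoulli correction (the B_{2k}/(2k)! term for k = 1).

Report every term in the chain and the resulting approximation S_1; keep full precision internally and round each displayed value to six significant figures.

S_1 ≈ 0.000383745

The integral term ∫_10^48 1/x^4 dx = 0.000330319.
Endpoint term: (f(10) + f(48))/2 = (0.000100000 + 1.88380e-07)/2 = 5.00942e-05.
So far: 0.000380413.
Correction k=1: B_{2}/2! · (f^{(1)}(48) − f^{(1)}(10)) = 1/12 · (-1.56983e-08 − (-4.00000e-05)) = 3.33203e-06.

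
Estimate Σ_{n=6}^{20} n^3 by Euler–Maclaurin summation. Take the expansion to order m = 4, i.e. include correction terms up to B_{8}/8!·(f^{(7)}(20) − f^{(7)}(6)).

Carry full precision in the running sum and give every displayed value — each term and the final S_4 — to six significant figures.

S_4 ≈ 43875.0

Integral: ∫_6^20 x^3 dx = 39676.0.
Boundary: ½(f(6) + f(20)) = ½(216.000 + 8000.00) = 4108.00.
Integral + boundary = 43784.0.
k=1: B_{2}/(2)! × [f^{(1)}(20) − f^{(1)}(6)] = 1/12 × (1200.00 − 108.000) = 91.0000.
Running total after k=1: 43875.0.
k=2: B_{4}/(4)! × [f^{(3)}(20) − f^{(3)}(6)] = −1/720 × (6.00000 − 6.00000) = 0.00000.
Running total after k=2: 43875.0.
k=3: B_{6}/(6)! × [f^{(5)}(20) − f^{(5)}(6)] = 1/30240 × (0.00000 − 0.00000) = 0.00000.
Running total after k=3: 43875.0.
k=4: B_{8}/(8)! × [f^{(7)}(20) − f^{(7)}(6)] = −1/1209600 × (0.00000 − 0.00000) = 0.00000.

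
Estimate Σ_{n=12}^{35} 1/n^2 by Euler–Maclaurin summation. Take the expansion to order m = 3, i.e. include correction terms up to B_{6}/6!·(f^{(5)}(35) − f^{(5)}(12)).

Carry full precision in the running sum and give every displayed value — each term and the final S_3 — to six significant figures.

∫_12^35 1/x^2 dx evaluates to 0.0547619.
½[f(12) + f(35)] = ½[0.00694444 + 0.000816327] = 0.00388039.
So far: 0.0586423.
Correction k=1: B_{2}/2! · (f^{(1)}(35) − f^{(1)}(12)) = 1/12 · (-4.66472e-05 − (-0.00115741)) = 9.25633e-05.
Partial sum through k=1: 0.0587349.
Correction k=2: B_{4}/4! · (f^{(3)}(35) − f^{(3)}(12)) = −1/720 · (-4.56952e-07 − (-9.64506e-05)) = -1.33325e-07.
Partial sum through k=2: 0.0587347.
Correction k=3: B_{6}/6! · (f^{(5)}(35) − f^{(5)}(12)) = 1/30240 · (-1.11907e-08 − (-2.00939e-05)) = 6.64110e-10.

S_3 ≈ 0.0587347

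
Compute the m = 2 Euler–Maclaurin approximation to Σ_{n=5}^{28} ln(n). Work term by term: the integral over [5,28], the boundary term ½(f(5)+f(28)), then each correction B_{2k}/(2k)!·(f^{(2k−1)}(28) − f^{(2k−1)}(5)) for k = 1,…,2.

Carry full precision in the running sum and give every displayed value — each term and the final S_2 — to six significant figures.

S_2 ≈ 64.7117

Integral: ∫_5^28 ln(x) dx = 62.2545.
Endpoint term: (f(5) + f(28))/2 = (1.60944 + 3.33220)/2 = 2.47082.
Running total after boundary: 64.7254.
Correction k=1: B_{2}/2! · (f^{(1)}(28) − f^{(1)}(5)) = 1/12 · (0.0357143 − 0.200000) = -0.0136905.
Running total after k=1: 64.7117.
Correction k=2: B_{4}/4! · (f^{(3)}(28) − f^{(3)}(5)) = −1/720 · (9.11079e-05 − 0.0160000) = 2.20957e-05.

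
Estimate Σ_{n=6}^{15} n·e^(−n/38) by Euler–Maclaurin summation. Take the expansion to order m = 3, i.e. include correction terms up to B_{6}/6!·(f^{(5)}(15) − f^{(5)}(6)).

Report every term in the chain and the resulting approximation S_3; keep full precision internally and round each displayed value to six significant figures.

The integral term ∫_6^15 x·e^(−x/38) dx = 70.6384.
Endpoint term: (f(6) + f(15))/2 = (5.12364 + 10.1079)/2 = 7.61575.
Running total after boundary: 78.2542.
Order-1 term: 1/12 · (0.407861 − 0.719107) = -0.0259372.
After k=1: 78.2282.
Order-2 term: −1/720 · (0.00121577 − 0.00168074) = 6.45786e-07.
After k=2: 78.2282.
Order-3 term: 1/30240 · (1.48829e-06 − 1.98302e-06) = -1.63601e-11.

S_3 ≈ 78.2282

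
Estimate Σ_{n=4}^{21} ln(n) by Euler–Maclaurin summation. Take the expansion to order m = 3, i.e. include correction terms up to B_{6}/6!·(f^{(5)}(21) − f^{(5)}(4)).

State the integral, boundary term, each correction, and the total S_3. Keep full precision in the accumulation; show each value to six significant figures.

S_3 ≈ 43.5884

∫_4^21 ln(x) dx evaluates to 41.3898.
½[f(4) + f(21)] = ½[1.38629 + 3.04452] = 2.21541.
Running total after boundary: 43.6052.
Correction k=1: B_{2}/2! · (f^{(1)}(21) − f^{(1)}(4)) = 1/12 · (0.0476190 − 0.250000) = -0.0168651.
Running total after k=1: 43.5883.
Correction k=2: B_{4}/4! · (f^{(3)}(21) − f^{(3)}(4)) = −1/720 · (0.000215959 − 0.0312500) = 4.31028e-05.
Running total after k=2: 43.5884.
Correction k=3: B_{6}/6! · (f^{(5)}(21) − f^{(5)}(4)) = 1/30240 · (5.87645e-06 − 0.0234375) = -7.74855e-07.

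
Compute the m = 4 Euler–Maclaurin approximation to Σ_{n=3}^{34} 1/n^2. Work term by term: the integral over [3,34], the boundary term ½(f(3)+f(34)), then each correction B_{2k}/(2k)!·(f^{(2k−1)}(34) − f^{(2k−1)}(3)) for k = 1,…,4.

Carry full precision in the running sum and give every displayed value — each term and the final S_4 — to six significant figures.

Integral: ∫_3^34 1/x^2 dx = 0.303922.
Endpoint term: (f(3) + f(34))/2 = (0.111111 + 0.000865052)/2 = 0.0559881.
Running total after boundary: 0.359910.
Correction k=1: B_{2}/2! · (f^{(1)}(34) − f^{(1)}(3)) = 1/12 · (-5.08854e-05 − (-0.0740741)) = 0.00616860.
Partial sum through k=1: 0.366078.
Correction k=2: B_{4}/4! · (f^{(3)}(34) − f^{(3)}(3)) = −1/720 · (-5.28222e-07 − (-0.0987654)) = -0.000137173.
Partial sum through k=2: 0.365941.
Correction k=3: B_{6}/6! · (f^{(5)}(34) − f^{(5)}(3)) = 1/30240 · (-1.37082e-08 − (-0.329218)) = 1.08868e-05.
Partial sum through k=3: 0.365952.
Correction k=4: B_{8}/8! · (f^{(7)}(34) − f^{(7)}(3)) = −1/1209600 · (-6.64065e-10 − (-2.04847)) = -1.69351e-06.

S_4 ≈ 0.365950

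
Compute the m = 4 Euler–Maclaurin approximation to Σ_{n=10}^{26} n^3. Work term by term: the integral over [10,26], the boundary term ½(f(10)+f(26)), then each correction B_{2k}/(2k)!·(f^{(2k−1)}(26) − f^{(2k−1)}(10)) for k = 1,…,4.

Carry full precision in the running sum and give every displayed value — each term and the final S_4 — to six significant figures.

Integral: ∫_10^26 x^3 dx = 111744.
Endpoint term: (f(10) + f(26))/2 = (1000.00 + 17576.0)/2 = 9288.00.
So far: 121032.
k=1: B_{2}/(2)! × [f^{(1)}(26) − f^{(1)}(10)] = 1/12 × (2028.00 − 300.000) = 144.000.
Running total after k=1: 121176.
k=2: B_{4}/(4)! × [f^{(3)}(26) − f^{(3)}(10)] = −1/720 × (6.00000 − 6.00000) = 0.00000.
Running total after k=2: 121176.
k=3: B_{6}/(6)! × [f^{(5)}(26) − f^{(5)}(10)] = 1/30240 × (0.00000 − 0.00000) = 0.00000.
Running total after k=3: 121176.
k=4: B_{8}/(8)! × [f^{(7)}(26) − f^{(7)}(10)] = −1/1209600 × (0.00000 − 0.00000) = 0.00000.

S_4 ≈ 121176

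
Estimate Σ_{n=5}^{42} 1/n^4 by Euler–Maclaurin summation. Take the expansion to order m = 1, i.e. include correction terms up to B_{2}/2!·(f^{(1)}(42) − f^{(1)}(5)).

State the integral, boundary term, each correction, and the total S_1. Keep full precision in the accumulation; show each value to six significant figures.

S_1 ≈ 0.00356899

∫_5^42 1/x^4 dx evaluates to 0.00266217.
Boundary: ½(f(5) + f(42)) = ½(0.00160000 + 3.21368e-07) = 0.000800161.
Integral + boundary = 0.00346233.
k=1: B_{2}/(2)! × [f^{(1)}(42) − f^{(1)}(5)] = 1/12 × (-3.06065e-08 − (-0.00128000)) = 0.000106664.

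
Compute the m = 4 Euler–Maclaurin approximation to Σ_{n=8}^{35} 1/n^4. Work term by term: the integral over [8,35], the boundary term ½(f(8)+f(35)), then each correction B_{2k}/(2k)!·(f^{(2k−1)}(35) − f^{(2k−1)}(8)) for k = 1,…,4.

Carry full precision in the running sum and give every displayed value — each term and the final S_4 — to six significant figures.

∫_8^35 1/x^4 dx evaluates to 0.000643267.
Boundary: ½(f(8) + f(35)) = ½(0.000244141 + 6.66389e-07) = 0.000122404.
So far: 0.000765671.
Order-1 term: 1/12 · (-7.61587e-08 − (-0.000122070)) = 1.01662e-05.
After k=1: 0.000775837.
Order-2 term: −1/720 · (-1.86511e-09 − (-5.72205e-05)) = -7.94703e-08.
After k=2: 0.000775757.
Order-3 term: 1/30240 · (-8.52623e-11 − (-5.00679e-05)) = 1.65568e-09.
After k=3: 0.000775759.
Order-4 term: −1/1209600 · (-6.26417e-12 − (-7.04080e-05)) = -5.82077e-11.

S_4 ≈ 0.000775759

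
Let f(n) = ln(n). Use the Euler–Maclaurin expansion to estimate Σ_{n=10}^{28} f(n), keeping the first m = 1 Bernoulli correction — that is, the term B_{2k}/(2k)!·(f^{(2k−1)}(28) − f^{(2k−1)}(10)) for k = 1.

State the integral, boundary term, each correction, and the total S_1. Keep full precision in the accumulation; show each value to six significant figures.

The integral term ∫_10^28 ln(x) dx = 52.2759.
Boundary: ½(f(10) + f(28)) = ½(2.30259 + 3.33220) = 2.81739.
Integral + boundary = 55.0933.
Order-1 term: 1/12 · (0.0357143 − 0.100000) = -0.00535714.

S_1 ≈ 55.0879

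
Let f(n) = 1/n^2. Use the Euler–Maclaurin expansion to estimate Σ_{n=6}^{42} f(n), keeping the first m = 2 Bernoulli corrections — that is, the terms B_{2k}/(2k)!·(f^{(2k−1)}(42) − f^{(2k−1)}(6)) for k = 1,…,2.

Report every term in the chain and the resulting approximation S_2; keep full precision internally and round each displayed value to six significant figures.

∫_6^42 1/x^2 dx evaluates to 0.142857.
Boundary: ½(f(6) + f(42)) = ½(0.0277778 + 0.000566893) = 0.0141723.
Integral + boundary = 0.157029.
k=1: B_{2}/(2)! × [f^{(1)}(42) − f^{(1)}(6)] = 1/12 × (-2.69949e-05 − (-0.00925926)) = 0.000769355.
Running total after k=1: 0.157799.
k=2: B_{4}/(4)! × [f^{(3)}(42) − f^{(3)}(6)] = −1/720 × (-1.83639e-07 − (-0.00308642)) = -4.28644e-06.

S_2 ≈ 0.157795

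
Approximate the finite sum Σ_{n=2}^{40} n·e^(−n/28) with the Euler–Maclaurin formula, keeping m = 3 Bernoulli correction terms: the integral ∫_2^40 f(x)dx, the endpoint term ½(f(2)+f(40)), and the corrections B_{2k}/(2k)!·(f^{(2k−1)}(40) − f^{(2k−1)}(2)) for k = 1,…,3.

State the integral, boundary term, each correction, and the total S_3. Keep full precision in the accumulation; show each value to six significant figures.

The integral term ∫_2^40 x·e^(−x/28) dx = 325.797.
½[f(2) + f(40)] = ½[1.86213 + 9.58604] = 5.72408.
Running total after boundary: 331.521.
Order-1 term: 1/12 · (-0.102708 − 0.864558) = -0.0806055.
Partial sum through k=1: 331.441.
Order-2 term: −1/720 · (0.000480350 − 0.00347791) = 4.16328e-06.
Partial sum through k=2: 331.441.
Order-3 term: 1/30240 · (1.39248e-06 − 7.46565e-06) = -2.00832e-10.

S_3 ≈ 331.441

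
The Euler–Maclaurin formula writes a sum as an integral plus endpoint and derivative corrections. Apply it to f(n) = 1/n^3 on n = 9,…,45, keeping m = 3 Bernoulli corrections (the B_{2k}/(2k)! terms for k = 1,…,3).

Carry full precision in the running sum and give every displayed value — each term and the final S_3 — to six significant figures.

The integral term ∫_9^45 1/x^3 dx = 0.00592593.
Boundary: ½(f(9) + f(45)) = ½(0.00137174 + 1.09739e-05) = 0.000691358.
Running total after boundary: 0.00661728.
Correction k=1: B_{2}/2! · (f^{(1)}(45) − f^{(1)}(9)) = 1/12 · (-7.31596e-07 − (-0.000457247)) = 3.80430e-05.
After k=1: 0.00665533.
Correction k=2: B_{4}/4! · (f^{(3)}(45) − f^{(3)}(9)) = −1/720 · (-7.22564e-09 − (-0.000112901)) = -1.56796e-07.
After k=2: 0.00665517.
Correction k=3: B_{6}/6! · (f^{(5)}(45) − f^{(5)}(9)) = 1/30240 · (-1.49865e-10 − (-5.85410e-05)) = 1.93588e-09.

S_3 ≈ 0.00665517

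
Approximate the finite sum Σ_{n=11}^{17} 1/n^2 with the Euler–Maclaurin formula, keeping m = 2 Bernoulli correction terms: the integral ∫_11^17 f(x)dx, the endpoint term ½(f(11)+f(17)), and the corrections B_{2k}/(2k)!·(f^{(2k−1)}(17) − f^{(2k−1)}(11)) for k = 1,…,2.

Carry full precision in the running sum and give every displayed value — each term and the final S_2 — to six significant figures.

S_2 ≈ 0.0380390

∫_11^17 1/x^2 dx evaluates to 0.0320856.
Endpoint term: (f(11) + f(17))/2 = (0.00826446 + 0.00346021)/2 = 0.00586234.
Running total after boundary: 0.0379479.
Order-1 term: 1/12 · (-0.000407083 − (-0.00150263)) = 9.12955e-05.
Running total after k=1: 0.0380392.
Order-2 term: −1/720 · (-1.69031e-05 − (-0.000149021)) = -1.83497e-07.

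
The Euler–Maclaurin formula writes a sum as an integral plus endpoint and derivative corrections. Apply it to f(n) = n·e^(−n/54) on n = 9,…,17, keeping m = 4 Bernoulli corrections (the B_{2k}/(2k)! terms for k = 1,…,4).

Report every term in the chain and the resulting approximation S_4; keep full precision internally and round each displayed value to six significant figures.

Integral: ∫_9^17 x·e^(−x/54) dx = 81.2021.
Boundary: ½(f(9) + f(17)) = ½(7.61834 + 12.4087) = 10.0135.
So far: 91.2156.
k=1: B_{2}/(2)! × [f^{(1)}(17) − f^{(1)}(9)] = 1/12 × (0.500133 − 0.705401) = -0.0171057.
After k=1: 91.1985.
k=2: B_{4}/(4)! × [f^{(3)}(17) − f^{(3)}(9)] = −1/720 × (0.000672147 − 0.000822485) = 2.08802e-07.
After k=2: 91.1985.
k=3: B_{6}/(6)! × [f^{(5)}(17) − f^{(5)}(9)] = 1/30240 × (4.02188e-07 − 4.81160e-07) = -2.61149e-12.
After k=3: 91.1985.
k=4: B_{8}/(8)! × [f^{(7)}(17) − f^{(7)}(9)] = −1/1209600 × (1.96802e-10 − 2.33285e-10) = 3.01619e-17.

S_4 ≈ 91.1985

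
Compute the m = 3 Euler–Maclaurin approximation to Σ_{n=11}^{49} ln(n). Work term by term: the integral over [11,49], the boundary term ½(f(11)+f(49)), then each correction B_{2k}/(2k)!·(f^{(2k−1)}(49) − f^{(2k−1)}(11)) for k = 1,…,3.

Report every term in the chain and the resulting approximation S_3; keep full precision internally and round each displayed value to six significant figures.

S_3 ≈ 129.461

The integral term ∫_11^49 ln(x) dx = 126.322.
Endpoint term: (f(11) + f(49))/2 = (2.39790 + 3.89182)/2 = 3.14486.
Integral + boundary = 129.467.
k=1: B_{2}/(2)! × [f^{(1)}(49) − f^{(1)}(11)] = 1/12 × (0.0204082 − 0.0909091) = -0.00587508.
Running total after k=1: 129.461.
k=2: B_{4}/(4)! × [f^{(3)}(49) − f^{(3)}(11)] = −1/720 × (1.69997e-05 − 0.00150263) = 2.06337e-06.
Running total after k=2: 129.461.
k=3: B_{6}/(6)! × [f^{(5)}(49) − f^{(5)}(11)] = 1/30240 × (8.49632e-08 − 0.000149021) = -4.92514e-09.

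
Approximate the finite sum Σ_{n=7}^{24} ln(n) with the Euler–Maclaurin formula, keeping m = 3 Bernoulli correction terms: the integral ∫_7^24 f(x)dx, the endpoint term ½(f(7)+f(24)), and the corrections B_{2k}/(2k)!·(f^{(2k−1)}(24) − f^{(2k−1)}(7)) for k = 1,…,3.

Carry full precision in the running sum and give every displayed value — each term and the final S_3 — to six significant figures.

S_3 ≈ 48.2055

The integral term ∫_7^24 ln(x) dx = 45.6519.
½[f(7) + f(24)] = ½[1.94591 + 3.17805] = 2.56198.
Running total after boundary: 48.2139.
Order-1 term: 1/12 · (0.0416667 − 0.142857) = -0.00843254.
Running total after k=1: 48.2055.
Order-2 term: −1/720 · (0.000144676 − 0.00583090) = 7.89754e-06.
Running total after k=2: 48.2055.
Order-3 term: 1/30240 · (3.01408e-06 − 0.00142798) = -4.71218e-08.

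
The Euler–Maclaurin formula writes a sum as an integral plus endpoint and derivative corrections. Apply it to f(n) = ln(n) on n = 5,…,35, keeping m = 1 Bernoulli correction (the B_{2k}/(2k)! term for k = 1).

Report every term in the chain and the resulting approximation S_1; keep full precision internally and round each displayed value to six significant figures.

S_1 ≈ 88.9581

The integral term ∫_5^35 ln(x) dx = 86.3900.
Endpoint term: (f(5) + f(35))/2 = (1.60944 + 3.55535)/2 = 2.58239.
Integral + boundary = 88.9724.
Correction k=1: B_{2}/2! · (f^{(1)}(35) − f^{(1)}(5)) = 1/12 · (0.0285714 − 0.200000) = -0.0142857.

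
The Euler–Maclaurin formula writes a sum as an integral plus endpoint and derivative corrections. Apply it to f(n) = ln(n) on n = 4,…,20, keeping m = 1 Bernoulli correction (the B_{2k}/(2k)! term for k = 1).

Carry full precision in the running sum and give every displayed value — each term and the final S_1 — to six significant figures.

S_1 ≈ 40.5438

∫_4^20 ln(x) dx evaluates to 38.3695.
Endpoint term: (f(4) + f(20))/2 = (1.38629 + 2.99573)/2 = 2.19101.
So far: 40.5605.
k=1: B_{2}/(2)! × [f^{(1)}(20) − f^{(1)}(4)] = 1/12 × (0.0500000 − 0.250000) = -0.0166667.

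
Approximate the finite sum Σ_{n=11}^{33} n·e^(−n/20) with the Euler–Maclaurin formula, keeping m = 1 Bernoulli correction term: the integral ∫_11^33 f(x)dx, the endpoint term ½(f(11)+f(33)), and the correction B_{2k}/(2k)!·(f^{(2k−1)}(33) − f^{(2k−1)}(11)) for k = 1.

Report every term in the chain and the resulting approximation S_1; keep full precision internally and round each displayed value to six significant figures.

S_1 ≈ 160.446

∫_11^33 x·e^(−x/20) dx evaluates to 154.136.
½[f(11) + f(33)] = ½[6.34645 + 6.33765] = 6.34205.
Integral + boundary = 160.478.
k=1: B_{2}/(2)! × [f^{(1)}(33) − f^{(1)}(11)] = 1/12 × (-0.124832 − 0.259627) = -0.0320383.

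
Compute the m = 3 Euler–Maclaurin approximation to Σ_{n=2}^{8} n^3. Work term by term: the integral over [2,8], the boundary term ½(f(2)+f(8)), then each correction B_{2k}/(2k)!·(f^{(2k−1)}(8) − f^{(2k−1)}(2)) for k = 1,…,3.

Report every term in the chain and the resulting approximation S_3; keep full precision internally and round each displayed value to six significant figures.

S_3 ≈ 1295.00

The integral term ∫_2^8 x^3 dx = 1020.00.
½[f(2) + f(8)] = ½[8.00000 + 512.000] = 260.000.
Integral + boundary = 1280.00.
Correction k=1: B_{2}/2! · (f^{(1)}(8) − f^{(1)}(2)) = 1/12 · (192.000 − 12.0000) = 15.0000.
After k=1: 1295.00.
Correction k=2: B_{4}/4! · (f^{(3)}(8) − f^{(3)}(2)) = −1/720 · (6.00000 − 6.00000) = 0.00000.
After k=2: 1295.00.
Correction k=3: B_{6}/6! · (f^{(5)}(8) − f^{(5)}(2)) = 1/30240 · (0.00000 − 0.00000) = 0.00000.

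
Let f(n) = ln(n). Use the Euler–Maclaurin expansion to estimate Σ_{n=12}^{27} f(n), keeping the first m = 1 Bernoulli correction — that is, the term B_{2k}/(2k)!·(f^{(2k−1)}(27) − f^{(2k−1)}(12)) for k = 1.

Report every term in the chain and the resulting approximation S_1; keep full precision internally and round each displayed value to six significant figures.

∫_12^27 ln(x) dx evaluates to 44.1687.
½[f(12) + f(27)] = ½[2.48491 + 3.29584] = 2.89037.
So far: 47.0591.
Correction k=1: B_{2}/2! · (f^{(1)}(27) − f^{(1)}(12)) = 1/12 · (0.0370370 − 0.0833333) = -0.00385802.

S_1 ≈ 47.0552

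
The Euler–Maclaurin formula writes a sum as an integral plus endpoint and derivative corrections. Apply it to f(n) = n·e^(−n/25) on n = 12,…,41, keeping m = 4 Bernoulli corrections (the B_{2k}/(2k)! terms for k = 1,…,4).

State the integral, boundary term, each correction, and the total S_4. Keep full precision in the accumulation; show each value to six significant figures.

∫_12^41 x·e^(−x/25) dx evaluates to 252.308.
½[f(12) + f(41)] = ½[7.42540 + 7.95318] = 7.68929.
Running total after boundary: 259.997.
k=1: B_{2}/(2)! × [f^{(1)}(41) − f^{(1)}(12)] = 1/12 × (-0.124147 − 0.321767) = -0.0371595.
Running total after k=1: 259.960.
k=2: B_{4}/(4)! × [f^{(3)}(41) − f^{(3)}(12)] = −1/720 × (0.000422101 − 0.00249493) = 2.87894e-06.
Running total after k=2: 259.960.
k=3: B_{6}/(6)! × [f^{(5)}(41) − f^{(5)}(12)] = 1/30240 × (1.66854e-06 − 7.16007e-06) = -1.81598e-10.
Running total after k=3: 259.960.
k=4: B_{8}/(8)! × [f^{(7)}(41) − f^{(7)}(12)] = −1/1209600 × (4.25875e-09 − 1.65252e-08) = 1.01409e-14.

S_4 ≈ 259.960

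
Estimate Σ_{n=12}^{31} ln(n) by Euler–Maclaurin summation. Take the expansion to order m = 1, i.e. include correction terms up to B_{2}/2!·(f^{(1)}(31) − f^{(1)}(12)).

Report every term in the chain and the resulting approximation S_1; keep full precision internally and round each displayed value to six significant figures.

S_1 ≈ 60.5899

The integral term ∫_12^31 ln(x) dx = 57.6347.
Endpoint term: (f(12) + f(31))/2 = (2.48491 + 3.43399)/2 = 2.95945.
Integral + boundary = 60.5942.
Order-1 term: 1/12 · (0.0322581 − 0.0833333) = -0.00425627.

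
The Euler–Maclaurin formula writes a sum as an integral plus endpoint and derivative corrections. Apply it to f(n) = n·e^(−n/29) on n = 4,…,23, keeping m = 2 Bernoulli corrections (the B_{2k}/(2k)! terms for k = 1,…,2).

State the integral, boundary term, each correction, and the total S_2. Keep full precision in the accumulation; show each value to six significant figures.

Integral: ∫_4^23 x·e^(−x/29) dx = 151.422.
Boundary: ½(f(4) + f(23)) = ½(3.48464 + 10.4061) = 6.94536.
So far: 158.367.
k=1: B_{2}/(2)! × [f^{(1)}(23) − f^{(1)}(4)] = 1/12 × (0.0936080 − 0.750999) = -0.0547826.
Partial sum through k=1: 158.312.
k=2: B_{4}/(4)! × [f^{(3)}(23) − f^{(3)}(4)] = −1/720 × (0.00118726 − 0.00296470) = 2.46867e-06.

S_2 ≈ 158.312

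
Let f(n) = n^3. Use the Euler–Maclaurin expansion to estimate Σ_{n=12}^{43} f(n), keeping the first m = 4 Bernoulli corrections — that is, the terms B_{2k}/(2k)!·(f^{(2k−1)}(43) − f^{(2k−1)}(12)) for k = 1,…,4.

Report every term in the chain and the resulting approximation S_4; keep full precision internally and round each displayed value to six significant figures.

S_4 ≈ 890560

∫_12^43 x^3 dx evaluates to 849516.
Endpoint term: (f(12) + f(43))/2 = (1728.00 + 79507.0)/2 = 40617.5.
Running total after boundary: 890134.
Order-1 term: 1/12 · (5547.00 − 432.000) = 426.250.
Partial sum through k=1: 890560.
Order-2 term: −1/720 · (6.00000 − 6.00000) = 0.00000.
Partial sum through k=2: 890560.
Order-3 term: 1/30240 · (0.00000 − 0.00000) = 0.00000.
Partial sum through k=3: 890560.
Order-4 term: −1/1209600 · (0.00000 − 0.00000) = 0.00000.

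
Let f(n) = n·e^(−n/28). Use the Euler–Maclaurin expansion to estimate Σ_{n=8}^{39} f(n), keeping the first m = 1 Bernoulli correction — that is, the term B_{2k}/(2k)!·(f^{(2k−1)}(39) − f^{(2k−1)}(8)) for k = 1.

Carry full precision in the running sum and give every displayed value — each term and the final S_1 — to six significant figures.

S_1 ≈ 299.353

∫_8^39 x·e^(−x/28) dx evaluates to 291.557.
Boundary: ½(f(8) + f(39)) = ½(6.01182 + 9.68622) = 7.84902.
So far: 299.406.
Order-1 term: 1/12 · (-0.0975718 − 0.536769) = -0.0528618.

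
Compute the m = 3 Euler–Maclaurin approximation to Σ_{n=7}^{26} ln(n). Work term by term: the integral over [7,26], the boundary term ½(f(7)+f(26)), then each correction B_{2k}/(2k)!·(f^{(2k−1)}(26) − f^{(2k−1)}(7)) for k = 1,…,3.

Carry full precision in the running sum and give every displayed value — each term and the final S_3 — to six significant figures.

S_3 ≈ 54.6825

The integral term ∫_7^26 ln(x) dx = 52.0891.
Boundary: ½(f(7) + f(26)) = ½(1.94591 + 3.25810) = 2.60200.
Running total after boundary: 54.6911.
Order-1 term: 1/12 · (0.0384615 − 0.142857) = -0.00869963.
After k=1: 54.6824.
Order-2 term: −1/720 · (0.000113792 − 0.00583090) = 7.94043e-06.
After k=2: 54.6825.
Order-3 term: 1/30240 · (2.01997e-06 − 0.00142798) = -4.71546e-08.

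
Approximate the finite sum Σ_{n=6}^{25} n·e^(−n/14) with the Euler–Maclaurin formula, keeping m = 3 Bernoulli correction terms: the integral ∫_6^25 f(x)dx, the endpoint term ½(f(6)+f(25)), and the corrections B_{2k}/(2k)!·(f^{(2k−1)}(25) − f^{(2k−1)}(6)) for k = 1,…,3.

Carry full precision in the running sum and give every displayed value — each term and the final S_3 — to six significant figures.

∫_6^25 x·e^(−x/14) dx evaluates to 90.8512.
Endpoint term: (f(6) + f(25))/2 = (3.90863 + 4.19193)/2 = 4.05028.
Integral + boundary = 94.9014.
k=1: B_{2}/(2)! × [f^{(1)}(25) − f^{(1)}(6)] = 1/12 × (-0.131746 − 0.372251) = -0.0419998.
Partial sum through k=1: 94.8594.
k=2: B_{4}/(4)! × [f^{(3)}(25) − f^{(3)}(6)] = −1/720 × (0.00103882 − 0.00854658) = 1.04274e-05.
Partial sum through k=2: 94.8595.
k=3: B_{6}/(6)! × [f^{(5)}(25) − f^{(5)}(6)] = 1/30240 × (1.40296e-05 − 7.75200e-05) = -2.09955e-09.

S_3 ≈ 94.8595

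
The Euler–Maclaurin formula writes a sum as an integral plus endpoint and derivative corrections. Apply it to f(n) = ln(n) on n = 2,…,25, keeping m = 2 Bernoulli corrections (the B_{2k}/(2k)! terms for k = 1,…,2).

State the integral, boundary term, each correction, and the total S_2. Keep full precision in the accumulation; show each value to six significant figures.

S_2 ≈ 58.0036

∫_2^25 ln(x) dx evaluates to 56.0856.
Boundary: ½(f(2) + f(25)) = ½(0.693147 + 3.21888) = 1.95601.
So far: 58.0416.
Order-1 term: 1/12 · (0.0400000 − 0.500000) = -0.0383333.
Partial sum through k=1: 58.0033.
Order-2 term: −1/720 · (0.000128000 − 0.250000) = 0.000347044.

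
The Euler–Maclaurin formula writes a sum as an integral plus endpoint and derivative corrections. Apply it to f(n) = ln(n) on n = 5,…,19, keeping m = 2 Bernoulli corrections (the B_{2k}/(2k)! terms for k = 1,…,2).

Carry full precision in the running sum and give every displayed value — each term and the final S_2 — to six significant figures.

Integral: ∫_5^19 ln(x) dx = 33.8972.
½[f(5) + f(19)] = ½[1.60944 + 2.94444] = 2.27694.
Integral + boundary = 36.1741.
k=1: B_{2}/(2)! × [f^{(1)}(19) − f^{(1)}(5)] = 1/12 × (0.0526316 − 0.200000) = -0.0122807.
After k=1: 36.1618.
k=2: B_{4}/(4)! × [f^{(3)}(19) − f^{(3)}(5)] = −1/720 × (0.000291588 − 0.0160000) = 2.18172e-05.

S_2 ≈ 36.1618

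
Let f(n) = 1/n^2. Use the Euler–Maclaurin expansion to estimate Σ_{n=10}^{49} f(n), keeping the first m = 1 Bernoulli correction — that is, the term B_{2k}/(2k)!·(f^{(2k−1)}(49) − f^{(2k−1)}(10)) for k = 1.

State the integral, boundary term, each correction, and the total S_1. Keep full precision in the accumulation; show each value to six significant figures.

S_1 ≈ 0.0849653

∫_10^49 1/x^2 dx evaluates to 0.0795918.
Endpoint term: (f(10) + f(49))/2 = (0.0100000 + 0.000416493)/2 = 0.00520825.
Integral + boundary = 0.0848001.
Order-1 term: 1/12 · (-1.69997e-05 − (-0.00200000)) = 0.000165250.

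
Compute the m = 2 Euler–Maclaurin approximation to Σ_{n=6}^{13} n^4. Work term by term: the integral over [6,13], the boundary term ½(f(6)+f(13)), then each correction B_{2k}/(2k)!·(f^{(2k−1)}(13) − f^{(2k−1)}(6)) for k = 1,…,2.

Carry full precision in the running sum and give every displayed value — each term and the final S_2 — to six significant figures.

S_2 ≈ 88292.0

The integral term ∫_6^13 x^4 dx = 72703.4.
Endpoint term: (f(6) + f(13))/2 = (1296.00 + 28561.0)/2 = 14928.5.
Running total after boundary: 87631.9.
k=1: B_{2}/(2)! × [f^{(1)}(13) − f^{(1)}(6)] = 1/12 × (8788.00 − 864.000) = 660.333.
After k=1: 88292.2.
k=2: B_{4}/(4)! × [f^{(3)}(13) − f^{(3)}(6)] = −1/720 × (312.000 − 144.000) = -0.233333.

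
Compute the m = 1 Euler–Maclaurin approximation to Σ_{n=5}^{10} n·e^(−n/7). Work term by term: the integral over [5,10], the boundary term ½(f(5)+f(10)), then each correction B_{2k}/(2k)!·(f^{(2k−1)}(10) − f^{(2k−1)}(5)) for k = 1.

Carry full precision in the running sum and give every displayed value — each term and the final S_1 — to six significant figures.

S_1 ≈ 15.0049

∫_5^10 x·e^(−x/7) dx evaluates to 12.6030.
½[f(5) + f(10)] = ½[2.44771 + 2.39651] = 2.42211.
Running total after boundary: 15.0251.
Correction k=1: B_{2}/2! · (f^{(1)}(10) − f^{(1)}(5)) = 1/12 · (-0.102708 − 0.139869) = -0.0202147.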